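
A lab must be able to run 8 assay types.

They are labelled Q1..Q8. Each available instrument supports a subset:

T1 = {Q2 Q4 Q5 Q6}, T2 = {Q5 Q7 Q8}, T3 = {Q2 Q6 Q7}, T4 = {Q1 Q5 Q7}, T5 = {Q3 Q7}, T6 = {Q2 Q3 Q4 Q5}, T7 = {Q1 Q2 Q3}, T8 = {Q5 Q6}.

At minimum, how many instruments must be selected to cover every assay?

3

T1 and T2 and T7 together: T1 ∪ T2 ∪ T7 = {Q1, Q2, Q3, Q4, Q5, Q6, Q7, Q8} — every assay is covered.
Only T2 contains Q8, so T2 is forced; the remaining 5 assays need at least 2 more instruments (each remaining instrument adds at most 3) — so at least 3 instruments are needed, and 3 is optimal.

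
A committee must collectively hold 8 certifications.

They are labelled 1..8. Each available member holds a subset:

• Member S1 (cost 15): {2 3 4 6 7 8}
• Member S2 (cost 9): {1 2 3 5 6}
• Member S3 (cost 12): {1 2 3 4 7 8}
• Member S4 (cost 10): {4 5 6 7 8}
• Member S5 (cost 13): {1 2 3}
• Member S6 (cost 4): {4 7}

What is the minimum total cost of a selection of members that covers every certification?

S2, S4 together cover every certification (S2 ∪ S4 = {1, 2, 3, 4, 5, 6, 7, 8}); total cost 9 + 10 = 19.
The greedy pick S2, S6, S4 costs 23; no covering selection beats 19.

19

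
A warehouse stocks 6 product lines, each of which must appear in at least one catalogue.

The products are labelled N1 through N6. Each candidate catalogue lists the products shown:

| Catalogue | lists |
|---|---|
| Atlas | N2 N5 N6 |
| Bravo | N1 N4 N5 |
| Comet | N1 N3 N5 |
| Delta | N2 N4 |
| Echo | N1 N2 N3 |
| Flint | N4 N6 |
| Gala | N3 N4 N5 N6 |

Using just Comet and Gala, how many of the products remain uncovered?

Union of Comet, Gala = {N1, N3, N4, N5, N6}.
Not covered: N2 — 1 product.

1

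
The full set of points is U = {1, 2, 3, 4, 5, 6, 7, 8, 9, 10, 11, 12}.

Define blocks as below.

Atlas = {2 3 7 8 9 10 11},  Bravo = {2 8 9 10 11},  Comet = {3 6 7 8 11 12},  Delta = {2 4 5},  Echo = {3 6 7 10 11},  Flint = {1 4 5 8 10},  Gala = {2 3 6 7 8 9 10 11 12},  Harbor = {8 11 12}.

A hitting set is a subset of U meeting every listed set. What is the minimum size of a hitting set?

H = {5, 11} meets every block (each contains at least one member of H), and |H| = 2.
The blocks Delta, Echo are pairwise disjoint, so any hitting set needs a separate point for each — at least 2. Hence 2 is optimal.

2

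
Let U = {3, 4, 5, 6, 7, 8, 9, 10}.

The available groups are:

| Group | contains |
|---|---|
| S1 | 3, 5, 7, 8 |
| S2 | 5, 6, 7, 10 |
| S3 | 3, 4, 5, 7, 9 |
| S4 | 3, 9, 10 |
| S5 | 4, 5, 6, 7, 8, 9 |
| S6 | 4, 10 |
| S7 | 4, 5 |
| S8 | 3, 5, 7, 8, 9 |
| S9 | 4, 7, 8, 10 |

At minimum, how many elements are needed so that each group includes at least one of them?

Take H = {5, 10}. Each listed group contains at least one of these, so H is a hitting set of size 2.
The groups S4, S7 are pairwise disjoint, so any hitting set needs a separate element for each — at least 2. Hence 2 is optimal.

2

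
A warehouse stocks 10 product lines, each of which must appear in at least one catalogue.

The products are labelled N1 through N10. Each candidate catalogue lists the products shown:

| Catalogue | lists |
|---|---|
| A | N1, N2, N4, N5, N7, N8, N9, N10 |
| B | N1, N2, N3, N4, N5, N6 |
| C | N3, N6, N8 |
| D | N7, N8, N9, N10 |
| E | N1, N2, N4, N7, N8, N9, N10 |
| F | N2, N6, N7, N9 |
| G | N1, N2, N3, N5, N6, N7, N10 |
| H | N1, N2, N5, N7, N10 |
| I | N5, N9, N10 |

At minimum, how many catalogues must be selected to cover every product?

A and G together: A ∪ G = {N1, N2, N3, N4, N5, N6, N7, N8, N9, N10} — every product is covered.
No single catalogue has all 10 products (the largest, A, has 8), so 2 is optimal.

2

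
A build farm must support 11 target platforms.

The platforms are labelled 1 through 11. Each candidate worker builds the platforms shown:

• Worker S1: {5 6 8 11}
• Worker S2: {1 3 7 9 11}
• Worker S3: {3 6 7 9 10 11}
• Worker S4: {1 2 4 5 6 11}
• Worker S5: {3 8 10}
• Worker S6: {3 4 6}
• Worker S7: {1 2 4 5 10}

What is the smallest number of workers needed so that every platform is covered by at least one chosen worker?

3

Take {S3, S5, S7}. Their union is {1, 2, 3, 4, 5, 6, 7, 8, 9, 10, 11}, which is all 11 platforms.
No 2 of the 7 workers cover everything (all 21 combinations miss at least one platform), so 3 is optimal.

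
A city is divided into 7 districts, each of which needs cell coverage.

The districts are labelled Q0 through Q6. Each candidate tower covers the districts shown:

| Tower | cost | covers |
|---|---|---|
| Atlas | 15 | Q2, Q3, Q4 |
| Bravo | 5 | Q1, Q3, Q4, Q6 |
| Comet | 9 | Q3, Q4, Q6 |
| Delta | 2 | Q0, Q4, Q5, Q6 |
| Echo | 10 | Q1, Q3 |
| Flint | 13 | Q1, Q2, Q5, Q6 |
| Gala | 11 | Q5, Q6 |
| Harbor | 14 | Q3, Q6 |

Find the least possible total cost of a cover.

Bravo, Delta, Flint together cover every district (Bravo ∪ Delta ∪ Flint = {Q0, Q1, Q2, Q3, Q4, Q5, Q6}); total cost 5 + 2 + 13 = 20.
No covering selection has total cost below 20.

20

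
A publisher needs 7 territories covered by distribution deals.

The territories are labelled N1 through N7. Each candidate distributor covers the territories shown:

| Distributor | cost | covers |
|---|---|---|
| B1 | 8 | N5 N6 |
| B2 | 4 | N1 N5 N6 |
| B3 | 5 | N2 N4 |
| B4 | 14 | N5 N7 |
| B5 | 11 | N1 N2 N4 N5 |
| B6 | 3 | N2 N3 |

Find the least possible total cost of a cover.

26

B2, B3, B4, B6 together cover every territory (B2 ∪ B3 ∪ B4 ∪ B6 = {N1, N2, N3, N4, N5, N6, N7}); total cost 4 + 5 + 14 + 3 = 26.
No covering selection has total cost below 26.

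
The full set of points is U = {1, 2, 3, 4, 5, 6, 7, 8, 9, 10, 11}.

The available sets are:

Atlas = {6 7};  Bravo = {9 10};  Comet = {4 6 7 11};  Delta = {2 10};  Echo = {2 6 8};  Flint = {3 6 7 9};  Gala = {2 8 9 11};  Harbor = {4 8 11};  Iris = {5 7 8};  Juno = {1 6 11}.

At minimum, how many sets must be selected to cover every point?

Take {Comet, Delta, Flint, Iris, Juno}. Their union is {1, 2, 3, 4, 5, 6, 7, 8, 9, 10, 11}, which is all 11 points.
No 4 of the 10 sets cover everything (all 210 combinations miss at least one point), so 5 is optimal.

5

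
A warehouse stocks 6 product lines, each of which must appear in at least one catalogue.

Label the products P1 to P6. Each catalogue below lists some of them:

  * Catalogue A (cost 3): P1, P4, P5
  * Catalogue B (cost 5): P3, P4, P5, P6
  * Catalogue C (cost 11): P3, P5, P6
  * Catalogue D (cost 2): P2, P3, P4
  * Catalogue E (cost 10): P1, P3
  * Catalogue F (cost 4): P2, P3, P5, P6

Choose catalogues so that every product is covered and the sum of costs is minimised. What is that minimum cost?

A, F together cover every product (A ∪ F = {P1, P2, P3, P4, P5, P6}); total cost 3 + 4 = 7.
The greedy pick D, A, F costs 9; no covering selection beats 7.

7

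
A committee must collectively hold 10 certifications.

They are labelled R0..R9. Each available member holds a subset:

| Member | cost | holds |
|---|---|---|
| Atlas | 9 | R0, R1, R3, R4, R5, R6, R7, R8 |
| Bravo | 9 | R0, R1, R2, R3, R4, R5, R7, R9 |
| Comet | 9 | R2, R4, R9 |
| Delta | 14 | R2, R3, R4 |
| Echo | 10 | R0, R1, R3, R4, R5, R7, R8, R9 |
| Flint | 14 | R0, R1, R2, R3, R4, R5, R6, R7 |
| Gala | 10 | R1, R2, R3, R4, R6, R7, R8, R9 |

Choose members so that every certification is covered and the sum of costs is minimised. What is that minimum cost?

18

Atlas, Comet together cover every certification (Atlas ∪ Comet = {R0, R1, R2, R3, R4, R5, R6, R7, R8, R9}); total cost 9 + 9 = 18.
No covering selection has total cost below 18.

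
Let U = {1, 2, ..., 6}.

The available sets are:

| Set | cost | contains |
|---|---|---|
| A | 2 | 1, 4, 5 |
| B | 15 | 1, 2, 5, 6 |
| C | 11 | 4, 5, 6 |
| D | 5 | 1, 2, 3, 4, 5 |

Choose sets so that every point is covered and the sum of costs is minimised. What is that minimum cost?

C, D together cover every point (C ∪ D = {1, 2, 3, 4, 5, 6}); total cost 11 + 5 = 16.
The greedy pick A, D, C costs 18; no covering selection beats 16.

16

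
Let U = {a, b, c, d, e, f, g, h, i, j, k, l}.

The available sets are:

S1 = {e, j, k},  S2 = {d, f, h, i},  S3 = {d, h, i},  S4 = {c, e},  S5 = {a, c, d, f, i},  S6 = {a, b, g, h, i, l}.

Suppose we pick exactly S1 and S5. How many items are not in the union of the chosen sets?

4

Union of S1, S5 = {a, c, d, e, f, i, j, k}.
Not covered: b, g, h, l — 4 items.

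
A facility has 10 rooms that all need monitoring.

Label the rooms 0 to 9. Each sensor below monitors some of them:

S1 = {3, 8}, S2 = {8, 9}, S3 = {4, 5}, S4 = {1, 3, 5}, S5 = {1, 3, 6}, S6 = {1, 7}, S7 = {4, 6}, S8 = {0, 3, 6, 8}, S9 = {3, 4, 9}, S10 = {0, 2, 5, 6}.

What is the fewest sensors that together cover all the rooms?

Take {S1, S6, S9, S10}. Their union is {0, 1, 2, 3, 4, 5, 6, 7, 8, 9}, which is all 10 rooms.
No 3 of the 10 sensors cover everything (all 120 combinations miss at least one room), so 4 is optimal.

4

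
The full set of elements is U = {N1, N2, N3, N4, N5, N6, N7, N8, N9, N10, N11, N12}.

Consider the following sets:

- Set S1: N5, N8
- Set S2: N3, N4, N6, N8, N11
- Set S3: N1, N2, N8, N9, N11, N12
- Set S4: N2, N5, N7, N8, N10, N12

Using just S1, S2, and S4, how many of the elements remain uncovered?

2

Union of S1, S2, S4 = {N2, N3, N4, N5, N6, N7, N8, N10, N11, N12}.
Not covered: N1, N9 — 2 elements.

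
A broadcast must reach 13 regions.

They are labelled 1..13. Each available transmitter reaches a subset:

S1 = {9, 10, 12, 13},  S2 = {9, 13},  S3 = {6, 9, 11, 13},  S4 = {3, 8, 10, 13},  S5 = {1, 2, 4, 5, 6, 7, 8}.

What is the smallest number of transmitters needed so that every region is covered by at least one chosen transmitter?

Take {S1, S3, S4, S5}. Their union is {1, 2, 3, 4, 5, 6, 7, 8, 9, 10, 11, 12, 13}, which is all 13 regions.
No 3 of the 5 transmitters cover everything (all 10 combinations miss at least one region), so 4 is optimal.

4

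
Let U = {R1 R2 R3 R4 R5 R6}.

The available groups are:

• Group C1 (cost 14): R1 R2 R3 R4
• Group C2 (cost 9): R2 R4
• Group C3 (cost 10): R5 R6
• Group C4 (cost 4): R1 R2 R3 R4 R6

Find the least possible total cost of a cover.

14

C3, C4 together cover every element (C3 ∪ C4 = {R1, R2, R3, R4, R5, R6}); total cost 10 + 4 = 14.
No covering selection has total cost below 14.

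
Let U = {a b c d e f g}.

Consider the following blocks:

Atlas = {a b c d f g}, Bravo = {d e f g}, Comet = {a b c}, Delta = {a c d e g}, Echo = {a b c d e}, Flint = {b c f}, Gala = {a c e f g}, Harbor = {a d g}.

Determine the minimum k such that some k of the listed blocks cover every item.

Take {Atlas, Bravo}. Their union is {a, b, c, d, e, f, g}, which is all 7 items.
No single block has all 7 items (the largest, Atlas, has 6), so 2 is optimal.

2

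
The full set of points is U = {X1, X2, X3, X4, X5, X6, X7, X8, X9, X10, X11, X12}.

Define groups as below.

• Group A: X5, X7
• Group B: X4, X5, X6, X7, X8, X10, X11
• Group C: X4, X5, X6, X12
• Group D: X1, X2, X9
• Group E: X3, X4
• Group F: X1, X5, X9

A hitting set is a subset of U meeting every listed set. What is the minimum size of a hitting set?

H = {X1, X3, X5} meets every group (each contains at least one member of H), and |H| = 3.
The groups A, D, E are pairwise disjoint, so any hitting set needs a separate point for each — at least 3. Hence 3 is optimal.

3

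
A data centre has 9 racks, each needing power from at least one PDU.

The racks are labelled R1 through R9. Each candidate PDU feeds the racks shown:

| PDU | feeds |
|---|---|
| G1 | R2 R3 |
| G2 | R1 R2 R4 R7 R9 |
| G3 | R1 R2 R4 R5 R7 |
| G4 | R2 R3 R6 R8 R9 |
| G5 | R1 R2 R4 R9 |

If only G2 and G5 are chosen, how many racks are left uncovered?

Union of G2, G5 = {R1, R2, R4, R7, R9}.
Not covered: R3, R5, R6, R8 — 4 racks.

4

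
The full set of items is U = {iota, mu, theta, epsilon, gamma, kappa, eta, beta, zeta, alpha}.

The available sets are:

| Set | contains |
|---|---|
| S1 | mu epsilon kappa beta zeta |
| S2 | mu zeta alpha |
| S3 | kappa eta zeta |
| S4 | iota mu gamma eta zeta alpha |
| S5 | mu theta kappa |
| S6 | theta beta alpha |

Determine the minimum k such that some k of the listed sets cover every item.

3

Take {S1, S4, S5}. Their union is {iota, mu, theta, epsilon, gamma, kappa, eta, beta, zeta, alpha}, which is all 10 items.
Only S4 contains iota, so S4 is forced; the remaining 4 items need at least 2 more sets (each remaining set adds at most 3) — so at least 3 sets are needed, and 3 is optimal.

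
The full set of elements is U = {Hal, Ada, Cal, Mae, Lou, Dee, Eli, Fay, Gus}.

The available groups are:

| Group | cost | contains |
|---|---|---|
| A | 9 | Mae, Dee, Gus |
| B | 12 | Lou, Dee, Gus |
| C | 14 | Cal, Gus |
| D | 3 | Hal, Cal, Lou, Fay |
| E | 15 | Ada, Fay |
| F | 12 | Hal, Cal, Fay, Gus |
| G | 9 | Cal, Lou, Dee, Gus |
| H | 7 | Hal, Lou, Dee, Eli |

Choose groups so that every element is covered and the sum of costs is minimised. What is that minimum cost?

34

A, D, E, H together cover every element (A ∪ D ∪ E ∪ H = {Hal, Ada, Cal, Mae, Lou, Dee, Eli, Fay, Gus}); total cost 9 + 3 + 15 + 7 = 34.
No covering selection has total cost below 34.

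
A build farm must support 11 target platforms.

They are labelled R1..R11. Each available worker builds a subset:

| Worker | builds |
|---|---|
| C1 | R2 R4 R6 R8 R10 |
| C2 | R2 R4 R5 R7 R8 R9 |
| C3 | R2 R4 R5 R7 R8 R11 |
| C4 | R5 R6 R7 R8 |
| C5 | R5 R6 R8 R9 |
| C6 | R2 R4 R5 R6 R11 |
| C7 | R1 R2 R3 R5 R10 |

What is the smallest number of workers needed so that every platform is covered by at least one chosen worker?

C3 and C5 and C7 together: C3 ∪ C5 ∪ C7 = {R1, R2, R3, R4, R5, R6, R7, R8, R9, R10, R11} — every platform is covered.
Only C7 contains R1, so C7 is forced; the remaining 6 platforms need at least 2 more workers (each remaining worker adds at most 4) — so at least 3 workers are needed, and 3 is optimal.

3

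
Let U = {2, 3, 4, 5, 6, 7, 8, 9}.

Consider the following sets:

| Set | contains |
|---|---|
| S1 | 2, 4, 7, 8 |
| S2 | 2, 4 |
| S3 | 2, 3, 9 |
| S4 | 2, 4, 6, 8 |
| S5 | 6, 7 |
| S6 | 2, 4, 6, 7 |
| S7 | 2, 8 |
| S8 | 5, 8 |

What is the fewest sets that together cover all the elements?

3

Take {S3, S6, S8}. Their union is {2, 3, 4, 5, 6, 7, 8, 9}, which is all 8 elements.
Only S3 contains 3, so S3 is forced; the remaining 5 elements need at least 2 more sets (each remaining set adds at most 3) — so at least 3 sets are needed, and 3 is optimal.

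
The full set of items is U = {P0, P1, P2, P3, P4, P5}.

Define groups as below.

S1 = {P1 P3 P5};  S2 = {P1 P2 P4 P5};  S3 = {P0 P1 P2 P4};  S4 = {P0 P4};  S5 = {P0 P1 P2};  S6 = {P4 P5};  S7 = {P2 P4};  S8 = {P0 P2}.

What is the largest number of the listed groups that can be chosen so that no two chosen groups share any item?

S1, S7 are pairwise disjoint (S1={P1,P3,P5}; S7={P2,P4}).
Every remaining group overlaps one of these, and no 3 of the listed groups are pairwise disjoint, so 2 is the maximum.

2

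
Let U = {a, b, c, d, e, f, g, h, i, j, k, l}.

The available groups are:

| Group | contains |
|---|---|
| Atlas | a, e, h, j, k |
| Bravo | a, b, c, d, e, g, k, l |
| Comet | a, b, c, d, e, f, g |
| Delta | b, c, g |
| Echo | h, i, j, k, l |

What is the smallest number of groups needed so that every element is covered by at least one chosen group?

2

Comet and Echo together: Comet ∪ Echo = {a, b, c, d, e, f, g, h, i, j, k, l} — every element is covered.
No single group has all 12 elements (the largest, Bravo, has 8), so 2 is optimal.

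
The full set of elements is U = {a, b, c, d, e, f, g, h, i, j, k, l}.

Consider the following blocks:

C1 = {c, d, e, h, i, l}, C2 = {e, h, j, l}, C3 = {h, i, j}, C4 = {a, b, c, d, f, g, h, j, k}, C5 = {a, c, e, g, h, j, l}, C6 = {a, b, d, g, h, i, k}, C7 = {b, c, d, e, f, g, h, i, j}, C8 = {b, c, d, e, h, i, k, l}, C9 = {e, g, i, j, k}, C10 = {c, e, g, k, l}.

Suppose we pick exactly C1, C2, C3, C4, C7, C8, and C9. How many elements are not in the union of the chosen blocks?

Union of C1, C2, C3, C4, C7, C8, C9 = {a, b, c, d, e, f, g, h, i, j, k, l} — that's every element, so 0 are uncovered.

0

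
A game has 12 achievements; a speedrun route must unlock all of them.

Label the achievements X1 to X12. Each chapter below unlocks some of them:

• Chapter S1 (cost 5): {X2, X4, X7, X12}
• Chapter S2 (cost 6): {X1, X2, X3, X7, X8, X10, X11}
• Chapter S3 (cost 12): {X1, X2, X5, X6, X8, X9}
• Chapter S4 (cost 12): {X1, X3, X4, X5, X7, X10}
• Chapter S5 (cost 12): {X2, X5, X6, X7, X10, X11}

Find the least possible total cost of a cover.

23

S1, S2, S3 together cover every achievement (S1 ∪ S2 ∪ S3 = {X1, X2, X3, X4, X5, X6, X7, X8, X9, X10, X11, X12}); total cost 5 + 6 + 12 = 23.
No covering selection has total cost below 23.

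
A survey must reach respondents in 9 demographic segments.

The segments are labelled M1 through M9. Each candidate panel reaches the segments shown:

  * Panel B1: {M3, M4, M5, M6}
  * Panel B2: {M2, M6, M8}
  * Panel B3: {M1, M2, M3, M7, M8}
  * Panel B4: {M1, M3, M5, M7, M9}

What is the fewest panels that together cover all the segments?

3

B1 and B3 and B4 together: B1 ∪ B3 ∪ B4 = {M1, M2, M3, M4, M5, M6, M7, M8, M9} — every segment is covered.
Only B1 contains M4, so B1 is forced; the remaining 5 segments need at least 2 more panels (each remaining panel adds at most 4) — so at least 3 panels are needed, and 3 is optimal.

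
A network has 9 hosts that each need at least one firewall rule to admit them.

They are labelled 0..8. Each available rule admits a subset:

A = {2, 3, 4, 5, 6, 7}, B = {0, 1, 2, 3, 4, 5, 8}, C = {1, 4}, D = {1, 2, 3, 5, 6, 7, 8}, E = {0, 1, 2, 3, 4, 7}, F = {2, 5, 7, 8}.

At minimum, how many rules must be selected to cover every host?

2

Take {A, B}. Their union is {0, 1, 2, 3, 4, 5, 6, 7, 8}, which is all 9 hosts.
No single rule has all 9 hosts (the largest, B, has 7), so 2 is optimal.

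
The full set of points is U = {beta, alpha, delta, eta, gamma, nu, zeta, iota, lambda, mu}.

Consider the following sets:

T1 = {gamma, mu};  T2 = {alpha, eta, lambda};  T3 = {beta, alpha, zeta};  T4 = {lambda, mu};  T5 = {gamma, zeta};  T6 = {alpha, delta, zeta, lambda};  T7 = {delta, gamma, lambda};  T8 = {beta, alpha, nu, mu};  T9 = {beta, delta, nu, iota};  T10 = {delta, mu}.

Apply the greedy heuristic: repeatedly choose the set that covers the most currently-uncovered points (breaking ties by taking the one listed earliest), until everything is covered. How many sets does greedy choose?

Greedy: pick T6 (covers 4 new) → pick T8 (covers 3 new) → pick T1 (covers 1 new) → pick T2 (covers 1 new) → pick T9 (covers 1 new). Total picks: 5.
(The true minimum cover uses only 4 sets, so greedy is not optimal here.)

5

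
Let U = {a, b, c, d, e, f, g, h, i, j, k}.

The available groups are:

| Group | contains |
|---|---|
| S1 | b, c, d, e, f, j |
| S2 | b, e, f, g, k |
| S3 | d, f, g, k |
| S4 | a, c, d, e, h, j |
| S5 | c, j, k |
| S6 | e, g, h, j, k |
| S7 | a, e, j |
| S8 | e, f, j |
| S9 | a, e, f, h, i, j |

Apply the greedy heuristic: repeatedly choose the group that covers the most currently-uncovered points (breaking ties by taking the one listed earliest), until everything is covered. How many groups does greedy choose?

Greedy: pick S1 (covers 6 new) → pick S6 (covers 3 new) → pick S9 (covers 2 new). Total picks: 3.

3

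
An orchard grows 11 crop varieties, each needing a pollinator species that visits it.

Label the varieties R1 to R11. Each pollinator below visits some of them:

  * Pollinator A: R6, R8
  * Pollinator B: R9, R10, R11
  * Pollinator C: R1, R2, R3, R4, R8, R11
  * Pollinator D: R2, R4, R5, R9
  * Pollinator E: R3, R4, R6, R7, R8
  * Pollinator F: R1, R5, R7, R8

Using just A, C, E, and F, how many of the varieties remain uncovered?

Union of A, C, E, F = {R1, R2, R3, R4, R5, R6, R7, R8, R11}.
Not covered: R9, R10 — 2 varieties.

2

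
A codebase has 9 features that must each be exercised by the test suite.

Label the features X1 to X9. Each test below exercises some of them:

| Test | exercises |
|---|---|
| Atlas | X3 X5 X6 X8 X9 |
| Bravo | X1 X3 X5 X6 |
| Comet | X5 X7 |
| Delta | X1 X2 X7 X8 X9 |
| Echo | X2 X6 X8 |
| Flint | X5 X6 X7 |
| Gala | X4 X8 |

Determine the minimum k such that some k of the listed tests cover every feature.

Atlas and Delta and Gala together: Atlas ∪ Delta ∪ Gala = {X1, X2, X3, X4, X5, X6, X7, X8, X9} — every feature is covered.
Only Gala contains X4, so Gala is forced; the remaining 7 features need at least 2 more tests (each remaining test adds at most 4) — so at least 3 tests are needed, and 3 is optimal.

3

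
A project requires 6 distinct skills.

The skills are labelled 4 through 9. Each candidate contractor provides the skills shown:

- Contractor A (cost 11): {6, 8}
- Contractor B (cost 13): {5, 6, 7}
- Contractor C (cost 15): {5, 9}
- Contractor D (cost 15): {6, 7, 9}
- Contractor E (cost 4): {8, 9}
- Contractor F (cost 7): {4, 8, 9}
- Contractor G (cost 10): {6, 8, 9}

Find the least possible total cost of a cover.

20

B, F together cover every skill (B ∪ F = {4, 5, 6, 7, 8, 9}); total cost 13 + 7 = 20.
The greedy pick E, B, F costs 24; no covering selection beats 20.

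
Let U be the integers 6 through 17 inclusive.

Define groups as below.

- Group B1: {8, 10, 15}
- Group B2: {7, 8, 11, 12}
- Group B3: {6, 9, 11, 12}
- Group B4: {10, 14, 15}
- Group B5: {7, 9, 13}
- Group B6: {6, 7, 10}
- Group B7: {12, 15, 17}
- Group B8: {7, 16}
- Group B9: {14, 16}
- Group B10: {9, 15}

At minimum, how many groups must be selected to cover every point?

B1 and B3 and B5 and B7 and B9 together: B1 ∪ B3 ∪ B5 ∪ B7 ∪ B9 = {6, 7, 8, 9, 10, 11, 12, 13, 14, 15, 16, 17} — every point is covered.
No 4 of the 10 groups cover everything (all 210 combinations miss at least one point), so 5 is optimal.

5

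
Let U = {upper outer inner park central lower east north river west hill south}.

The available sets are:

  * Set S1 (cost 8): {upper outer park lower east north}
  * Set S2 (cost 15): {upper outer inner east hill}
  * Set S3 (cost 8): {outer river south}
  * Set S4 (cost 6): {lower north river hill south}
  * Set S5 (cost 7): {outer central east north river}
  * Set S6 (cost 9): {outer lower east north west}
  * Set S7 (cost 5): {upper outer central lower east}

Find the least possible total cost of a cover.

S1, S2, S4, S6, S7 together cover every element (S1 ∪ S2 ∪ S4 ∪ S6 ∪ S7 = {upper, outer, inner, park, central, lower, east, north, river, west, hill, south}); total cost 8 + 15 + 6 + 9 + 5 = 43.
No covering selection has total cost below 43.

43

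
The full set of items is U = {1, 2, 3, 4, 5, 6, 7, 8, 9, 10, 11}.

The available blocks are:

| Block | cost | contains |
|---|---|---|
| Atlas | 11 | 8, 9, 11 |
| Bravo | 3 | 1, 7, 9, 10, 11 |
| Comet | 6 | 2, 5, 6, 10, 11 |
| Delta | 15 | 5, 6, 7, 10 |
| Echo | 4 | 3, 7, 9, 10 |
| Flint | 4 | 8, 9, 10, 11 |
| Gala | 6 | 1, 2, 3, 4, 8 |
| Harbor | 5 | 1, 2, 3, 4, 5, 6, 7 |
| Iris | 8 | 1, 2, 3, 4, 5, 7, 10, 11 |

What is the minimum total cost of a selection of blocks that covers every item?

Flint, Harbor together cover every item (Flint ∪ Harbor = {1, 2, 3, 4, 5, 6, 7, 8, 9, 10, 11}); total cost 4 + 5 = 9.
The greedy pick Bravo, Harbor, Flint costs 12; no covering selection beats 9.

9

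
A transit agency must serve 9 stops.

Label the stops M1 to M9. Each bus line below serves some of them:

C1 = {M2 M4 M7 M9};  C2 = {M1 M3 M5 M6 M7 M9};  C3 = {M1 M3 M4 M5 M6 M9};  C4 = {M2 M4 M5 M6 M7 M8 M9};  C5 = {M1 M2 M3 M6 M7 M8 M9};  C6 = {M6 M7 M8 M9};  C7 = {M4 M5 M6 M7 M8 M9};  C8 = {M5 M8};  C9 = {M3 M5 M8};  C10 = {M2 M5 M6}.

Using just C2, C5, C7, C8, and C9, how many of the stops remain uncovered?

0

Union of C2, C5, C7, C8, C9 = {M1, M2, M3, M4, M5, M6, M7, M8, M9} — that's every stop, so 0 are uncovered.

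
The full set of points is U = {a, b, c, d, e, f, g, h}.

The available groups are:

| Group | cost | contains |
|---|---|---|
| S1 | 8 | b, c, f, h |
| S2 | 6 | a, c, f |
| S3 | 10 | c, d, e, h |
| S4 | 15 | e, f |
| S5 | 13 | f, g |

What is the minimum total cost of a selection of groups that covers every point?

37

S1, S2, S3, S5 together cover every point (S1 ∪ S2 ∪ S3 ∪ S5 = {a, b, c, d, e, f, g, h}); total cost 8 + 6 + 10 + 13 = 37.
No covering selection has total cost below 37.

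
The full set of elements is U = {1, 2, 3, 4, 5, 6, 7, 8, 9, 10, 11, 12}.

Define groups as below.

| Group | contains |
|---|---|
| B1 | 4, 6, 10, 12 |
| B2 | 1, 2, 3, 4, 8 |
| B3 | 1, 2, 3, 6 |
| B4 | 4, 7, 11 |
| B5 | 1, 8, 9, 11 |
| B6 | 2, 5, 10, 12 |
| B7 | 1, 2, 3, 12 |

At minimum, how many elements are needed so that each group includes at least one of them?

H = {1, 7, 10} meets every group (each contains at least one member of H), and |H| = 3.
No choice of 2 elements meets every group, so 3 is the minimum.

3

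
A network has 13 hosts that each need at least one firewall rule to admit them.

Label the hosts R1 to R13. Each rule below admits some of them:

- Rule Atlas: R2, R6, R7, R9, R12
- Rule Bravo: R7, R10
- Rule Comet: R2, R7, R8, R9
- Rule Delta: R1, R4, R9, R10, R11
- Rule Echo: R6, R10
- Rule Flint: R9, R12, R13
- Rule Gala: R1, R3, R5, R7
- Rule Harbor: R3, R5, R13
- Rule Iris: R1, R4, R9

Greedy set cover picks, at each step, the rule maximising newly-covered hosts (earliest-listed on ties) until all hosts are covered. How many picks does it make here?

Greedy: pick Atlas (covers 5 new) → pick Delta (covers 4 new) → pick Harbor (covers 3 new) → pick Comet (covers 1 new). Total picks: 4.

4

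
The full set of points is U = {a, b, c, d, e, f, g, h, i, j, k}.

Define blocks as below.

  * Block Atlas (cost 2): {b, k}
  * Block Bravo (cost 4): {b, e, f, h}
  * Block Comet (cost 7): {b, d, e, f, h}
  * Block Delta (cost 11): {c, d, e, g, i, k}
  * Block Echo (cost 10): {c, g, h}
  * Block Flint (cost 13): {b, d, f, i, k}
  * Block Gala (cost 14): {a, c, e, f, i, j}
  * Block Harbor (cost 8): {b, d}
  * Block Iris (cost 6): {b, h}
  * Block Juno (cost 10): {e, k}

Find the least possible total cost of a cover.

Bravo, Delta, Gala together cover every point (Bravo ∪ Delta ∪ Gala = {a, b, c, d, e, f, g, h, i, j, k}); total cost 4 + 11 + 14 = 29.
The greedy pick Atlas, Bravo, Delta, Gala costs 31; no covering selection beats 29.

29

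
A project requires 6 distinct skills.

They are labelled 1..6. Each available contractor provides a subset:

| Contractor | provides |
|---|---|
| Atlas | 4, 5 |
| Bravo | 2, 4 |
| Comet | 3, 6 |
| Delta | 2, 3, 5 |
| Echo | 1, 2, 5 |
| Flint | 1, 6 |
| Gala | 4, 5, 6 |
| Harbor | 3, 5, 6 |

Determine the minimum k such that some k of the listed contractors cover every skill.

Atlas and Echo and Harbor together: Atlas ∪ Echo ∪ Harbor = {1, 2, 3, 4, 5, 6} — every skill is covered.
No 2 of the 8 contractors cover everything (all 28 combinations miss at least one skill), so 3 is optimal.

3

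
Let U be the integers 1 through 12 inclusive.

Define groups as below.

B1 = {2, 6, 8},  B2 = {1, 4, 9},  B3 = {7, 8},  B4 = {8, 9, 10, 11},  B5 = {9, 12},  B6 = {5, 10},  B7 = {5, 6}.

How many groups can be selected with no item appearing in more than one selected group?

B3, B5, B6 are pairwise disjoint (B3={7,8}; B5={9,12}; B6={5,10}).
Every remaining group overlaps one of these, and no 4 of the listed groups are pairwise disjoint, so 3 is the maximum.

3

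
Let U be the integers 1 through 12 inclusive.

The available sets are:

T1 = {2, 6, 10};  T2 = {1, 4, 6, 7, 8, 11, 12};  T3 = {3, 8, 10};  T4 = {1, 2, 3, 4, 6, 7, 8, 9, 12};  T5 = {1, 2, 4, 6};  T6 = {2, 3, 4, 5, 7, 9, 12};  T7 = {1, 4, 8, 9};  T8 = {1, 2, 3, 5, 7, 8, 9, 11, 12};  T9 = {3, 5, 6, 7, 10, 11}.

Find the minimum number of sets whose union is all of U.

T4 and T9 cover everything between them: the union {1, 2, 3, 4, 5, 6, 7, 8, 9, 10, 11, 12} is all of U.
No single set has all 12 elements (the largest, T4, has 9), so 2 is optimal.

2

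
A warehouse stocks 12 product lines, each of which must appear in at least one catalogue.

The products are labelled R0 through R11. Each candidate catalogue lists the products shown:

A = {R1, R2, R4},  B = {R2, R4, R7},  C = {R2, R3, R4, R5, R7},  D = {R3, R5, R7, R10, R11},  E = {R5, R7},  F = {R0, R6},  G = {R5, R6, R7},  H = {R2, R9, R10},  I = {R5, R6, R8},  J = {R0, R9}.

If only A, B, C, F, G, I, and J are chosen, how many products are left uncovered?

Union of A, B, C, F, G, I, J = {R0, R1, R2, R3, R4, R5, R6, R7, R8, R9}.
Not covered: R10, R11 — 2 products.

2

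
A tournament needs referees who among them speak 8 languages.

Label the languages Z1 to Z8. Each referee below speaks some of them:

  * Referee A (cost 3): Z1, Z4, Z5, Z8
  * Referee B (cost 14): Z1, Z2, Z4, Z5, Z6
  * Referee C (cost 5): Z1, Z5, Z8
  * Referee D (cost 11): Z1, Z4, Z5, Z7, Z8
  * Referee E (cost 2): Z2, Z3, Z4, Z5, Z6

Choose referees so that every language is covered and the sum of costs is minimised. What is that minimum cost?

13

D, E together cover every language (D ∪ E = {Z1, Z2, Z3, Z4, Z5, Z6, Z7, Z8}); total cost 11 + 2 = 13.
The greedy pick E, A, D costs 16; no covering selection beats 13.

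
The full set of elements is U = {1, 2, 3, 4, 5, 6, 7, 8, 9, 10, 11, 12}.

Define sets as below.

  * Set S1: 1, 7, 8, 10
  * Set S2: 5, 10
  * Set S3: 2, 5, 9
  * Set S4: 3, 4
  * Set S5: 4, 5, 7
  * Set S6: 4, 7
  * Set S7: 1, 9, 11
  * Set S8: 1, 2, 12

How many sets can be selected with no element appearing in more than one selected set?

3

S1, S3, S4 are pairwise disjoint (S1={1,7,8,10}; S3={2,5,9}; S4={3,4}).
Every remaining set overlaps one of these, and no 4 of the listed sets are pairwise disjoint, so 3 is the maximum.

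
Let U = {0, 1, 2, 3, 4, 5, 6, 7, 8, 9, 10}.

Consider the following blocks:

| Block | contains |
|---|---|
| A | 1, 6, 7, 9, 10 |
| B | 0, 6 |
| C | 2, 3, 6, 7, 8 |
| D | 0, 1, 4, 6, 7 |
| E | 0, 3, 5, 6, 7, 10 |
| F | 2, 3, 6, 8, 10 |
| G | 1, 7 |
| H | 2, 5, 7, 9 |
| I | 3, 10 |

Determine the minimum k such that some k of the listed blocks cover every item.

3

D and F and H together: D ∪ F ∪ H = {0, 1, 2, 3, 4, 5, 6, 7, 8, 9, 10} — every item is covered.
Only D contains 4, so D is forced; the remaining 6 items need at least 2 more blocks (each remaining block adds at most 4) — so at least 3 blocks are needed, and 3 is optimal.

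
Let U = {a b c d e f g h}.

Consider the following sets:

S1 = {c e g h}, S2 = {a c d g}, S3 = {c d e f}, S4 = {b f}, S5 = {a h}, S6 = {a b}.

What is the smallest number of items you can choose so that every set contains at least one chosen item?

T = {a, f, g} meets every set (each contains at least one member of T), and |T| = 3.
No choice of 2 items meets every set, so 3 is the minimum.

3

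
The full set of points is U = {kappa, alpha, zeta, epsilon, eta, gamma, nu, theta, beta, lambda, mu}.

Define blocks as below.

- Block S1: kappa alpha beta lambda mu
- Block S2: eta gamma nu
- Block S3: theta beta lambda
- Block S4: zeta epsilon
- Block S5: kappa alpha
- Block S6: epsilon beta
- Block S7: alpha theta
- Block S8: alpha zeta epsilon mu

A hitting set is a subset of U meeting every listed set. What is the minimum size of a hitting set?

4

Take H = {alpha, epsilon, gamma, lambda}. Each listed block contains at least one of these, so H is a hitting set of size 4.
The blocks S2, S3, S4, S5 are pairwise disjoint, so any hitting set needs a separate point for each — at least 4. Hence 4 is optimal.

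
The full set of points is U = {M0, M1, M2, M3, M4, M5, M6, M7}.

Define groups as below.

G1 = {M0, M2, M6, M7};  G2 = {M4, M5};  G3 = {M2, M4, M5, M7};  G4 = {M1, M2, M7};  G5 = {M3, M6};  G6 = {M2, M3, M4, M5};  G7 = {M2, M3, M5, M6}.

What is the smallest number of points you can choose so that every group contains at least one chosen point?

3

H = {M2, M3, M5} meets every group (each contains at least one member of H), and |H| = 3.
The groups G2, G4, G5 are pairwise disjoint, so any hitting set needs a separate point for each — at least 3. Hence 3 is optimal.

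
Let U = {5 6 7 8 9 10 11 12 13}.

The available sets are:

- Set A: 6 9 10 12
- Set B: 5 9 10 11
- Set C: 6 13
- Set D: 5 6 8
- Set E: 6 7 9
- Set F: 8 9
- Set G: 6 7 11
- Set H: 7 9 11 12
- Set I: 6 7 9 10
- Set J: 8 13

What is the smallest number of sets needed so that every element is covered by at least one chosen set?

Take {B, D, H, J}. Their union is {5, 6, 7, 8, 9, 10, 11, 12, 13}, which is all 9 elements.
No 3 of the 10 sets cover everything (all 120 combinations miss at least one element), so 4 is optimal.

4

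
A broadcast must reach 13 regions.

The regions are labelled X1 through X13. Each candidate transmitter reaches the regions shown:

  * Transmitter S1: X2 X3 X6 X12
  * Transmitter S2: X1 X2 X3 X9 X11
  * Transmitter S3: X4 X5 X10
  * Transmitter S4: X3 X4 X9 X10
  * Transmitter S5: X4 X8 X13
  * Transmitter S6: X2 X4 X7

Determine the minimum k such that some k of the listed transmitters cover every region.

5

Take {S1, S2, S3, S5, S6}. Their union is {X1, X2, X3, X4, X5, X6, X7, X8, X9, X10, X11, X12, X13}, which is all 13 regions.
No 4 of the 6 transmitters cover everything (all 15 combinations miss at least one region), so 5 is optimal.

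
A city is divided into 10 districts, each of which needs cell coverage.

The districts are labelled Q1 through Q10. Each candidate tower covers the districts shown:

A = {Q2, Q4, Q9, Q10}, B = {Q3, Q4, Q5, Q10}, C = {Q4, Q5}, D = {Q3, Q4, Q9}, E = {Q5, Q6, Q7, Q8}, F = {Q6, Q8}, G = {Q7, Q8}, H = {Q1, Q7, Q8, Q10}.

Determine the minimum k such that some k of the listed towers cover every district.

A and D and E and H together: A ∪ D ∪ E ∪ H = {Q1, Q2, Q3, Q4, Q5, Q6, Q7, Q8, Q9, Q10} — every district is covered.
No 3 of the 8 towers cover everything (all 56 combinations miss at least one district), so 4 is optimal.

4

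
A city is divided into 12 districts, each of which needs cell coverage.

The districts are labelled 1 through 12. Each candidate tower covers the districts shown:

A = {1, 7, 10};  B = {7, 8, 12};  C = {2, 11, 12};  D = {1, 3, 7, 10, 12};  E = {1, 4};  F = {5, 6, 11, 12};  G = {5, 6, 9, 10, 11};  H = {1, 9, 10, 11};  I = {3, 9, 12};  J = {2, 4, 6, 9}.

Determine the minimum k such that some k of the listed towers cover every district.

B and D and G and J together: B ∪ D ∪ G ∪ J = {1, 2, 3, 4, 5, 6, 7, 8, 9, 10, 11, 12} — every district is covered.
No 3 of the 10 towers cover everything (all 120 combinations miss at least one district), so 4 is optimal.

4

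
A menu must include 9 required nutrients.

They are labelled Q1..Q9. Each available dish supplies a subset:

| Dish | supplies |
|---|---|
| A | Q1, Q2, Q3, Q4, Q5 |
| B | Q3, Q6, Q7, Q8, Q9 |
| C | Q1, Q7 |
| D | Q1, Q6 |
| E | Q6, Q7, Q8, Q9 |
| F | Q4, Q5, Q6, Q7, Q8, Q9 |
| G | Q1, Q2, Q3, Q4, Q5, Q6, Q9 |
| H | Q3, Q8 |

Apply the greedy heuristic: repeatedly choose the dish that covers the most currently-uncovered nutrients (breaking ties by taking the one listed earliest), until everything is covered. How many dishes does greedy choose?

Greedy: pick G (covers 7 new) → pick B (covers 2 new). Total picks: 2.

2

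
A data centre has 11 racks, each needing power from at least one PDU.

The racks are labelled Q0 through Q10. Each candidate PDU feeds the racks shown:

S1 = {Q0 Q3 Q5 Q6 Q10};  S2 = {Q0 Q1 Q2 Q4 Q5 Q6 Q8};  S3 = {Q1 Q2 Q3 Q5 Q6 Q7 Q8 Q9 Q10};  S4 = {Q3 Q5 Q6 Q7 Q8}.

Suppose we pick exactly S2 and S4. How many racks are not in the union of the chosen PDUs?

2

Union of S2, S4 = {Q0, Q1, Q2, Q3, Q4, Q5, Q6, Q7, Q8}.
Not covered: Q9, Q10 — 2 racks.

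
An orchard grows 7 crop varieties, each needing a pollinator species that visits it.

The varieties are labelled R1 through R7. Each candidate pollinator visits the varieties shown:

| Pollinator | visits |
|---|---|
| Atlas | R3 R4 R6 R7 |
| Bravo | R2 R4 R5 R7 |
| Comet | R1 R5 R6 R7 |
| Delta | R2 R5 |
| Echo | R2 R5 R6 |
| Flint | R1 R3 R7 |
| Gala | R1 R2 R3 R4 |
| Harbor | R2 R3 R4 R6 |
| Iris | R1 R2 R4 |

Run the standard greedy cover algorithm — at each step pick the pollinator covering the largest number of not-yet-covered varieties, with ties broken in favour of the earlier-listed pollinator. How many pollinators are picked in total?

Greedy: pick Atlas (covers 4 new) → pick Bravo (covers 2 new) → pick Comet (covers 1 new). Total picks: 3.
(The true minimum cover uses only 2 pollinators, so greedy is not optimal here.)

3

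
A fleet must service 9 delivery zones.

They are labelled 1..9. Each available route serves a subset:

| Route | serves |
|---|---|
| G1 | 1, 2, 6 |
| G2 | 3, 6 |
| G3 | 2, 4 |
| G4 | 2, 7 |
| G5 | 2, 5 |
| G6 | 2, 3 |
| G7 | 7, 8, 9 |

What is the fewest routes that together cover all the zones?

5

Take {G1, G3, G5, G6, G7}. Their union is {1, 2, 3, 4, 5, 6, 7, 8, 9}, which is all 9 zones.
No 4 of the 7 routes cover everything (all 35 combinations miss at least one zone), so 5 is optimal.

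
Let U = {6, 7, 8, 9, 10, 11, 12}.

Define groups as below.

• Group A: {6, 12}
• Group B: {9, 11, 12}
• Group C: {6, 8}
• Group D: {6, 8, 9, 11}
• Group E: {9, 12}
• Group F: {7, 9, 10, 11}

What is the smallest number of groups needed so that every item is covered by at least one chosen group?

Take {A, C, F}. Their union is {6, 7, 8, 9, 10, 11, 12}, which is all 7 items.
Only F contains 7, so F is forced; the remaining 3 items need at least 2 more groups (each remaining group adds at most 2) — so at least 3 groups are needed, and 3 is optimal.

3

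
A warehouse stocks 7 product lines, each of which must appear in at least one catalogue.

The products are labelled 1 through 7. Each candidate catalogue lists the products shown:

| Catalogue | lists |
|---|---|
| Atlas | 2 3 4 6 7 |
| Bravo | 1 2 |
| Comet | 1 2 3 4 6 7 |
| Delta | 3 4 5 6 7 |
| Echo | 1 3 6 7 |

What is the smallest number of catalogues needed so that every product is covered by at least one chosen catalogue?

Take {Bravo, Delta}. Their union is {1, 2, 3, 4, 5, 6, 7}, which is all 7 products.
No single catalogue has all 7 products (the largest, Comet, has 6), so 2 is optimal.

2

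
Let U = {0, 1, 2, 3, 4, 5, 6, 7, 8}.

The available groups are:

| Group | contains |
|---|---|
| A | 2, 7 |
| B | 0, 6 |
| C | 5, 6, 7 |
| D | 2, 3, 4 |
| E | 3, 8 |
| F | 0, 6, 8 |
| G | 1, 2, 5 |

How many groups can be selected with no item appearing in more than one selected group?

A, B, E are pairwise disjoint (A={2,7}; B={0,6}; E={3,8}).
Every remaining group overlaps one of these, and no 4 of the listed groups are pairwise disjoint, so 3 is the maximum.

3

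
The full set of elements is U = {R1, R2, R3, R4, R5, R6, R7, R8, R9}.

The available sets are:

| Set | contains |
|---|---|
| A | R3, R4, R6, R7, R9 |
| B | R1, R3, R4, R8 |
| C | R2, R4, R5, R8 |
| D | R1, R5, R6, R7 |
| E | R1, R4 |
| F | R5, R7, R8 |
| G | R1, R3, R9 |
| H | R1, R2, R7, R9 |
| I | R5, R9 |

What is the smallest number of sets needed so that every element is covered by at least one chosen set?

Take {A, C, D}. Their union is {R1, R2, R3, R4, R5, R6, R7, R8, R9}, which is all 9 elements.
No 2 of the 9 sets cover everything (all 36 combinations miss at least one element), so 3 is optimal.

3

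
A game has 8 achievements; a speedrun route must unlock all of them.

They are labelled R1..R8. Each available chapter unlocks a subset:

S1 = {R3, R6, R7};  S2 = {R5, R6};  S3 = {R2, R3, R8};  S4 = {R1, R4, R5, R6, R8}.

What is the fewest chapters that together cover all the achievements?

Take {S1, S3, S4}. Their union is {R1, R2, R3, R4, R5, R6, R7, R8}, which is all 8 achievements.
Only S4 contains R1, so S4 is forced; the remaining 3 achievements need at least 2 more chapters (each remaining chapter adds at most 2) — so at least 3 chapters are needed, and 3 is optimal.

3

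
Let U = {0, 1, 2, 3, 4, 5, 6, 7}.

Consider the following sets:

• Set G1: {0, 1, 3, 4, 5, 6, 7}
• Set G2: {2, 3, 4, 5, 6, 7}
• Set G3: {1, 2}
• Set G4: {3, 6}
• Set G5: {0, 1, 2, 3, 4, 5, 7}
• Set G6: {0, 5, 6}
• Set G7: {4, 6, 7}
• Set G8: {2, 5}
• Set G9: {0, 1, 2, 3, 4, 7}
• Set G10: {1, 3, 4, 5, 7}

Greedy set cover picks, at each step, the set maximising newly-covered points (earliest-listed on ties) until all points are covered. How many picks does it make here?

2

Greedy: pick G1 (covers 7 new) → pick G2 (covers 1 new). Total picks: 2.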